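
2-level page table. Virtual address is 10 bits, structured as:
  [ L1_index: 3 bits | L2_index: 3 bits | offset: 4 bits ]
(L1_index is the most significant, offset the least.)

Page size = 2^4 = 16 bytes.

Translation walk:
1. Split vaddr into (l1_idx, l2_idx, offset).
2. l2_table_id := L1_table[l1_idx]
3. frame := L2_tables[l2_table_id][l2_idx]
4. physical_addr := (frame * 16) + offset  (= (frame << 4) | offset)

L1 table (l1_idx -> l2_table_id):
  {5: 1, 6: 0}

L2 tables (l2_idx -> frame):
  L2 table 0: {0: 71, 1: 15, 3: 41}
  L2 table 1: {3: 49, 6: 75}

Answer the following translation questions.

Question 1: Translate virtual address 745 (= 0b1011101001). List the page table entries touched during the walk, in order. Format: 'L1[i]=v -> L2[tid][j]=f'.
vaddr = 745 = 0b1011101001
Split: l1_idx=5, l2_idx=6, offset=9

Answer: L1[5]=1 -> L2[1][6]=75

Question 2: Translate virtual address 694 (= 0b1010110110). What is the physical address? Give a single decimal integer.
Answer: 790

Derivation:
vaddr = 694 = 0b1010110110
Split: l1_idx=5, l2_idx=3, offset=6
L1[5] = 1
L2[1][3] = 49
paddr = 49 * 16 + 6 = 790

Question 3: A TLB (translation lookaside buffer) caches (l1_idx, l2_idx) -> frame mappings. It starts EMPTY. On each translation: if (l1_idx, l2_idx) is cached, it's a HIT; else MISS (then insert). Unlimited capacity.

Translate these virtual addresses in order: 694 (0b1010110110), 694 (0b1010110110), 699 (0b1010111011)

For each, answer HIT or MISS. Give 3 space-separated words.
Answer: MISS HIT HIT

Derivation:
vaddr=694: (5,3) not in TLB -> MISS, insert
vaddr=694: (5,3) in TLB -> HIT
vaddr=699: (5,3) in TLB -> HIT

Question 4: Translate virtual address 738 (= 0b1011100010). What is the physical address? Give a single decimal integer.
vaddr = 738 = 0b1011100010
Split: l1_idx=5, l2_idx=6, offset=2
L1[5] = 1
L2[1][6] = 75
paddr = 75 * 16 + 2 = 1202

Answer: 1202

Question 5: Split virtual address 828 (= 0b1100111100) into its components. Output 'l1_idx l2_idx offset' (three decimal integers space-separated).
Answer: 6 3 12

Derivation:
vaddr = 828 = 0b1100111100
  top 3 bits -> l1_idx = 6
  next 3 bits -> l2_idx = 3
  bottom 4 bits -> offset = 12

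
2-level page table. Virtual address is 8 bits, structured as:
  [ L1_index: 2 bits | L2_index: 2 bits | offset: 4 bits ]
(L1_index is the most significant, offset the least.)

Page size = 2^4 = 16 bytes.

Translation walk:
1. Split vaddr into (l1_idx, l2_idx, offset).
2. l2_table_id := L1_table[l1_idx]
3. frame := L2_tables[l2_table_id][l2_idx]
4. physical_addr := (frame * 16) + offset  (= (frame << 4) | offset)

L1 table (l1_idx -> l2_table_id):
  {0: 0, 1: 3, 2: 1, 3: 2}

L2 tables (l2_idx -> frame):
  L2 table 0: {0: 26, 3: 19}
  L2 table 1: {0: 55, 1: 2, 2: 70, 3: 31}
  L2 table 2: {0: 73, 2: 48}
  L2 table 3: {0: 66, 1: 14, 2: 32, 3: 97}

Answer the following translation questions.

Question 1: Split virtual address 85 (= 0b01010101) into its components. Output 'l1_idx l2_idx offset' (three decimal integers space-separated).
Answer: 1 1 5

Derivation:
vaddr = 85 = 0b01010101
  top 2 bits -> l1_idx = 1
  next 2 bits -> l2_idx = 1
  bottom 4 bits -> offset = 5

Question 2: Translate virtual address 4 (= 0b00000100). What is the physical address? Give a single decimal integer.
vaddr = 4 = 0b00000100
Split: l1_idx=0, l2_idx=0, offset=4
L1[0] = 0
L2[0][0] = 26
paddr = 26 * 16 + 4 = 420

Answer: 420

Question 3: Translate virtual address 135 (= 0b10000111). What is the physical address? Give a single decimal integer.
Answer: 887

Derivation:
vaddr = 135 = 0b10000111
Split: l1_idx=2, l2_idx=0, offset=7
L1[2] = 1
L2[1][0] = 55
paddr = 55 * 16 + 7 = 887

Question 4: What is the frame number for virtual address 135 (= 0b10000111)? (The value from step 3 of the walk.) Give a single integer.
vaddr = 135: l1_idx=2, l2_idx=0
L1[2] = 1; L2[1][0] = 55

Answer: 55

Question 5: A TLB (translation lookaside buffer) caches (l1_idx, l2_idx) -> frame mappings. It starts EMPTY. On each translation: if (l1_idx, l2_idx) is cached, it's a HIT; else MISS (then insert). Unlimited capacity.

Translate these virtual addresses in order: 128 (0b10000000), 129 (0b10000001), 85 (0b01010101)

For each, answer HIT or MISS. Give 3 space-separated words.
vaddr=128: (2,0) not in TLB -> MISS, insert
vaddr=129: (2,0) in TLB -> HIT
vaddr=85: (1,1) not in TLB -> MISS, insert

Answer: MISS HIT MISS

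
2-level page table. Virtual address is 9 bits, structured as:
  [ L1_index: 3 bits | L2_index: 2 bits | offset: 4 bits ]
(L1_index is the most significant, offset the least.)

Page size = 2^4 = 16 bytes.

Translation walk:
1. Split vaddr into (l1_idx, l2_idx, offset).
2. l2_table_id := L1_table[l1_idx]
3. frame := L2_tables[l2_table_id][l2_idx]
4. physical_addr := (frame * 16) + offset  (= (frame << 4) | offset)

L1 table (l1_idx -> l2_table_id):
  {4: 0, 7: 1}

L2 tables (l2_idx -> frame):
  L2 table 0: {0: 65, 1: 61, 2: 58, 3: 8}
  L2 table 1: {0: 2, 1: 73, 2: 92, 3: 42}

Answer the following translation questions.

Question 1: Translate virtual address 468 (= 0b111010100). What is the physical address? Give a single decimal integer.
vaddr = 468 = 0b111010100
Split: l1_idx=7, l2_idx=1, offset=4
L1[7] = 1
L2[1][1] = 73
paddr = 73 * 16 + 4 = 1172

Answer: 1172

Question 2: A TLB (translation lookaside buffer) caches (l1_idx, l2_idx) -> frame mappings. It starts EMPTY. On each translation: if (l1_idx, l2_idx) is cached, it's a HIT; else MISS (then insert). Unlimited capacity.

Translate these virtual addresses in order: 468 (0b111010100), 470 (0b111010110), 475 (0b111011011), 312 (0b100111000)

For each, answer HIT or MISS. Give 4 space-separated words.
vaddr=468: (7,1) not in TLB -> MISS, insert
vaddr=470: (7,1) in TLB -> HIT
vaddr=475: (7,1) in TLB -> HIT
vaddr=312: (4,3) not in TLB -> MISS, insert

Answer: MISS HIT HIT MISS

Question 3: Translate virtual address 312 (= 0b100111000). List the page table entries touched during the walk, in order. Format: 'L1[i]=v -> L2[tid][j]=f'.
Answer: L1[4]=0 -> L2[0][3]=8

Derivation:
vaddr = 312 = 0b100111000
Split: l1_idx=4, l2_idx=3, offset=8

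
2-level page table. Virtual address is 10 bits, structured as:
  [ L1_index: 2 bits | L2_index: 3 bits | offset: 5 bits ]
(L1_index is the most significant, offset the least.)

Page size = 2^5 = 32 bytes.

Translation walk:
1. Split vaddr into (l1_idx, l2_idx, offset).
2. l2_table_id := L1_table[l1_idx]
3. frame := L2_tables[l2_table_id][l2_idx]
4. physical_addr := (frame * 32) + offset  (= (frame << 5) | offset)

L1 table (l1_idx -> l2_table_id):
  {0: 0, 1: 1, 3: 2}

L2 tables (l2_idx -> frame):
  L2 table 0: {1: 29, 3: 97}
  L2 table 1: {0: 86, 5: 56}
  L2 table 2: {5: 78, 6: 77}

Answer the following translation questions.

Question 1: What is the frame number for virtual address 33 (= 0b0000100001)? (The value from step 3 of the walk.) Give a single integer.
Answer: 29

Derivation:
vaddr = 33: l1_idx=0, l2_idx=1
L1[0] = 0; L2[0][1] = 29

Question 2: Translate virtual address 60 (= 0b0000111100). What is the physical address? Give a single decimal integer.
vaddr = 60 = 0b0000111100
Split: l1_idx=0, l2_idx=1, offset=28
L1[0] = 0
L2[0][1] = 29
paddr = 29 * 32 + 28 = 956

Answer: 956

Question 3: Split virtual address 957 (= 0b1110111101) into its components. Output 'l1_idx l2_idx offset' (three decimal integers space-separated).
vaddr = 957 = 0b1110111101
  top 2 bits -> l1_idx = 3
  next 3 bits -> l2_idx = 5
  bottom 5 bits -> offset = 29

Answer: 3 5 29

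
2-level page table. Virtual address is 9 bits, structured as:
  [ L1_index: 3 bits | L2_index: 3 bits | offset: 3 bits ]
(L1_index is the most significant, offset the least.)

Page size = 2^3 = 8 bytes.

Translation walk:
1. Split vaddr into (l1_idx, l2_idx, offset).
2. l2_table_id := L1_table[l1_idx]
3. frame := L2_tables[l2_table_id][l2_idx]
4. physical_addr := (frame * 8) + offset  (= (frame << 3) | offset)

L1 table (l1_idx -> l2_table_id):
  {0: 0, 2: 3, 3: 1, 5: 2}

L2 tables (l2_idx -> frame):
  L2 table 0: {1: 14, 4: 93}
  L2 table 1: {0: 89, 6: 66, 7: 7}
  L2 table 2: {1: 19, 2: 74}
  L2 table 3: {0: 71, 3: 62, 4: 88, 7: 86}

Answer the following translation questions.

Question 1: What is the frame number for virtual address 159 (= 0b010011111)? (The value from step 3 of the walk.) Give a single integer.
vaddr = 159: l1_idx=2, l2_idx=3
L1[2] = 3; L2[3][3] = 62

Answer: 62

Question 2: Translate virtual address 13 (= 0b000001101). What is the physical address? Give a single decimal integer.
Answer: 117

Derivation:
vaddr = 13 = 0b000001101
Split: l1_idx=0, l2_idx=1, offset=5
L1[0] = 0
L2[0][1] = 14
paddr = 14 * 8 + 5 = 117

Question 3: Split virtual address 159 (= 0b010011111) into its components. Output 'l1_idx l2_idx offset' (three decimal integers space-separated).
Answer: 2 3 7

Derivation:
vaddr = 159 = 0b010011111
  top 3 bits -> l1_idx = 2
  next 3 bits -> l2_idx = 3
  bottom 3 bits -> offset = 7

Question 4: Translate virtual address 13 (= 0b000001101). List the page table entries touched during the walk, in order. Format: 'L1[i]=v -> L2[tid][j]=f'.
vaddr = 13 = 0b000001101
Split: l1_idx=0, l2_idx=1, offset=5

Answer: L1[0]=0 -> L2[0][1]=14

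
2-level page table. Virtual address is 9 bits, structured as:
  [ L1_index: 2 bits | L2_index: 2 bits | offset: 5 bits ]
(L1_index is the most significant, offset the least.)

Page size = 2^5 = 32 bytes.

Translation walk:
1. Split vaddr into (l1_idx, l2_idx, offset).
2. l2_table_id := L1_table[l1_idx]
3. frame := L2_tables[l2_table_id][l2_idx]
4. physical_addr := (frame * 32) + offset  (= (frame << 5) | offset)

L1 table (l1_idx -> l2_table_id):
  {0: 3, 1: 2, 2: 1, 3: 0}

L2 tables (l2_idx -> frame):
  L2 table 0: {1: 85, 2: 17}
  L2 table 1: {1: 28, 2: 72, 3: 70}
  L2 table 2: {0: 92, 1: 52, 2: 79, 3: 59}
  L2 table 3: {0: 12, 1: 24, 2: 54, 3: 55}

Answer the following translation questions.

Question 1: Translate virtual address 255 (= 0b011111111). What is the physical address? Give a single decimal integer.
vaddr = 255 = 0b011111111
Split: l1_idx=1, l2_idx=3, offset=31
L1[1] = 2
L2[2][3] = 59
paddr = 59 * 32 + 31 = 1919

Answer: 1919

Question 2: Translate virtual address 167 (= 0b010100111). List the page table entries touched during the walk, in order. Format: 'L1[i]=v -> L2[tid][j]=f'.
vaddr = 167 = 0b010100111
Split: l1_idx=1, l2_idx=1, offset=7

Answer: L1[1]=2 -> L2[2][1]=52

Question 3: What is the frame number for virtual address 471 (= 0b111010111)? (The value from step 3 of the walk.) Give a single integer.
vaddr = 471: l1_idx=3, l2_idx=2
L1[3] = 0; L2[0][2] = 17

Answer: 17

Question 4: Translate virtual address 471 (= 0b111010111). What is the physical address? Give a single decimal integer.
vaddr = 471 = 0b111010111
Split: l1_idx=3, l2_idx=2, offset=23
L1[3] = 0
L2[0][2] = 17
paddr = 17 * 32 + 23 = 567

Answer: 567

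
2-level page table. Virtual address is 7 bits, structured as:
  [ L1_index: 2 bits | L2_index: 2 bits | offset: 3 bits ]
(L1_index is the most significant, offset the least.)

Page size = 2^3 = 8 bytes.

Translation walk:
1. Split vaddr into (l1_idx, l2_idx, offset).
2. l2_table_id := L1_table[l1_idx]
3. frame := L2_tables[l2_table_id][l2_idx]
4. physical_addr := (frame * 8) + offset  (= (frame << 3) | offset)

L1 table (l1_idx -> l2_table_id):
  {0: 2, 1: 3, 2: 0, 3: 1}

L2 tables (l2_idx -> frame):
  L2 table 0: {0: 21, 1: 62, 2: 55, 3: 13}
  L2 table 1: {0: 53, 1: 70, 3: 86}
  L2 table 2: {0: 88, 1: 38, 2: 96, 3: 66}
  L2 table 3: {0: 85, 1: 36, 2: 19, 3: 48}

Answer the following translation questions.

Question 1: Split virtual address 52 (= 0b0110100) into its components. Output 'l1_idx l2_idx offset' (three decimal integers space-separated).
vaddr = 52 = 0b0110100
  top 2 bits -> l1_idx = 1
  next 2 bits -> l2_idx = 2
  bottom 3 bits -> offset = 4

Answer: 1 2 4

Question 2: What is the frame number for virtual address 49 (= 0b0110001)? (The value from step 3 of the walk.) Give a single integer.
Answer: 19

Derivation:
vaddr = 49: l1_idx=1, l2_idx=2
L1[1] = 3; L2[3][2] = 19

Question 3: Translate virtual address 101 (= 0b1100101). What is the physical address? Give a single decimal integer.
Answer: 429

Derivation:
vaddr = 101 = 0b1100101
Split: l1_idx=3, l2_idx=0, offset=5
L1[3] = 1
L2[1][0] = 53
paddr = 53 * 8 + 5 = 429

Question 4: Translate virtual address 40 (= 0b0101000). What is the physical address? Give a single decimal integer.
vaddr = 40 = 0b0101000
Split: l1_idx=1, l2_idx=1, offset=0
L1[1] = 3
L2[3][1] = 36
paddr = 36 * 8 + 0 = 288

Answer: 288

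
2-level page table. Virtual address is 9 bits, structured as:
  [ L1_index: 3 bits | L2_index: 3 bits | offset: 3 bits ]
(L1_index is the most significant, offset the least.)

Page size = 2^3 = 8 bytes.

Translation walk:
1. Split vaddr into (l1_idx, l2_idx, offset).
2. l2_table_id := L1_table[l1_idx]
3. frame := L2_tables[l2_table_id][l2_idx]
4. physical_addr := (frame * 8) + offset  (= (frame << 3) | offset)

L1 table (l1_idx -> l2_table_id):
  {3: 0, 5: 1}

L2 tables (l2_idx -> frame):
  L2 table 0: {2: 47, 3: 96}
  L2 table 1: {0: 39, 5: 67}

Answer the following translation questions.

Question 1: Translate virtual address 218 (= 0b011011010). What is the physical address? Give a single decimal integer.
vaddr = 218 = 0b011011010
Split: l1_idx=3, l2_idx=3, offset=2
L1[3] = 0
L2[0][3] = 96
paddr = 96 * 8 + 2 = 770

Answer: 770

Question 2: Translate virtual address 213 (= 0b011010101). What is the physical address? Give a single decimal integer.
vaddr = 213 = 0b011010101
Split: l1_idx=3, l2_idx=2, offset=5
L1[3] = 0
L2[0][2] = 47
paddr = 47 * 8 + 5 = 381

Answer: 381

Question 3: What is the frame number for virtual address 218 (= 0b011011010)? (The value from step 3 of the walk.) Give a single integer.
Answer: 96

Derivation:
vaddr = 218: l1_idx=3, l2_idx=3
L1[3] = 0; L2[0][3] = 96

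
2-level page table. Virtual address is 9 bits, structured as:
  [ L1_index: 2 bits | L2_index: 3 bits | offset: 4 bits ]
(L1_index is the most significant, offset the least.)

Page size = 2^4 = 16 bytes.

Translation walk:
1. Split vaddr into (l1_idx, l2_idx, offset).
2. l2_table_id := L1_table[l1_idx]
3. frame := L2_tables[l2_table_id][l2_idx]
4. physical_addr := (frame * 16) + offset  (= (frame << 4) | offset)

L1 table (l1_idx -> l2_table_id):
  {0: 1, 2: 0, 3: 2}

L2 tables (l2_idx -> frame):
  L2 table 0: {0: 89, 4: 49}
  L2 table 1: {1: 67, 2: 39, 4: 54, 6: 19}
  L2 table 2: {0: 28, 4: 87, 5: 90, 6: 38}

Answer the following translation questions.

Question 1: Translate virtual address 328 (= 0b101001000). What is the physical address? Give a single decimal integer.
Answer: 792

Derivation:
vaddr = 328 = 0b101001000
Split: l1_idx=2, l2_idx=4, offset=8
L1[2] = 0
L2[0][4] = 49
paddr = 49 * 16 + 8 = 792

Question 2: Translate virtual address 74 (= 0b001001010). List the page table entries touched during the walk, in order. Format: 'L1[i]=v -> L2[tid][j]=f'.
vaddr = 74 = 0b001001010
Split: l1_idx=0, l2_idx=4, offset=10

Answer: L1[0]=1 -> L2[1][4]=54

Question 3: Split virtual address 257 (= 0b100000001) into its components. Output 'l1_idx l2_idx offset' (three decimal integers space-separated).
Answer: 2 0 1

Derivation:
vaddr = 257 = 0b100000001
  top 2 bits -> l1_idx = 2
  next 3 bits -> l2_idx = 0
  bottom 4 bits -> offset = 1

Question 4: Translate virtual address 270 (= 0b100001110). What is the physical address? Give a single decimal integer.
Answer: 1438

Derivation:
vaddr = 270 = 0b100001110
Split: l1_idx=2, l2_idx=0, offset=14
L1[2] = 0
L2[0][0] = 89
paddr = 89 * 16 + 14 = 1438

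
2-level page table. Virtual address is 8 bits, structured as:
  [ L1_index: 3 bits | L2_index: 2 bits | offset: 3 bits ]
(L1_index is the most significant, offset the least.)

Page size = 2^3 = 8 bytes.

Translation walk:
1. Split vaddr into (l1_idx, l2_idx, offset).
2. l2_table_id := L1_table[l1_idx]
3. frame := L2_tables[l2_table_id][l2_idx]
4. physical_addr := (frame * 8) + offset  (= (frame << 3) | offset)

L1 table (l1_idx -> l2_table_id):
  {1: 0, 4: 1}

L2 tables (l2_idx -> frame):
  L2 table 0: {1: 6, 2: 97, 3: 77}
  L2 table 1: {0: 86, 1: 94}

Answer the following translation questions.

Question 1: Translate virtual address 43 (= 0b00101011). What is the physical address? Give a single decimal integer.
Answer: 51

Derivation:
vaddr = 43 = 0b00101011
Split: l1_idx=1, l2_idx=1, offset=3
L1[1] = 0
L2[0][1] = 6
paddr = 6 * 8 + 3 = 51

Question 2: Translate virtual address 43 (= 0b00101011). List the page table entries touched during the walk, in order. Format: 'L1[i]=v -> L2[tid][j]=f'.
vaddr = 43 = 0b00101011
Split: l1_idx=1, l2_idx=1, offset=3

Answer: L1[1]=0 -> L2[0][1]=6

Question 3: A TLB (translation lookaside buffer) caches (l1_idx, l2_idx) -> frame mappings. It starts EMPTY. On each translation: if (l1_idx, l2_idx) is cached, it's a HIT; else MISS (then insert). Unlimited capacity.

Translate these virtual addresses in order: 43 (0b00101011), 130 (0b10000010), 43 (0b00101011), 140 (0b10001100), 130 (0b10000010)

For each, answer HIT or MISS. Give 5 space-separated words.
Answer: MISS MISS HIT MISS HIT

Derivation:
vaddr=43: (1,1) not in TLB -> MISS, insert
vaddr=130: (4,0) not in TLB -> MISS, insert
vaddr=43: (1,1) in TLB -> HIT
vaddr=140: (4,1) not in TLB -> MISS, insert
vaddr=130: (4,0) in TLB -> HIT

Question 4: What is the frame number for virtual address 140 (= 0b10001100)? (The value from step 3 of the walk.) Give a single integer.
vaddr = 140: l1_idx=4, l2_idx=1
L1[4] = 1; L2[1][1] = 94

Answer: 94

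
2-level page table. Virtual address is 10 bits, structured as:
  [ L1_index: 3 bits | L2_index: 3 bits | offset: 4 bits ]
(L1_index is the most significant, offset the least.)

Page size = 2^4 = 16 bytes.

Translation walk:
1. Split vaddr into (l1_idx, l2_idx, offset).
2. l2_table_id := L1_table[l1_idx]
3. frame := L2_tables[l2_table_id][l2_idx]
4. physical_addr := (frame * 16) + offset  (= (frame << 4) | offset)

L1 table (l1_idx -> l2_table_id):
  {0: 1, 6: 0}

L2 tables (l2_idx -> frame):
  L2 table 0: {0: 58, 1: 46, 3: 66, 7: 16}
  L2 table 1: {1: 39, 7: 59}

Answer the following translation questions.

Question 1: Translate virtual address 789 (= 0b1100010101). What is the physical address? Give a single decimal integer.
vaddr = 789 = 0b1100010101
Split: l1_idx=6, l2_idx=1, offset=5
L1[6] = 0
L2[0][1] = 46
paddr = 46 * 16 + 5 = 741

Answer: 741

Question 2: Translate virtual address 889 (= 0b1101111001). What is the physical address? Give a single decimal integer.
Answer: 265

Derivation:
vaddr = 889 = 0b1101111001
Split: l1_idx=6, l2_idx=7, offset=9
L1[6] = 0
L2[0][7] = 16
paddr = 16 * 16 + 9 = 265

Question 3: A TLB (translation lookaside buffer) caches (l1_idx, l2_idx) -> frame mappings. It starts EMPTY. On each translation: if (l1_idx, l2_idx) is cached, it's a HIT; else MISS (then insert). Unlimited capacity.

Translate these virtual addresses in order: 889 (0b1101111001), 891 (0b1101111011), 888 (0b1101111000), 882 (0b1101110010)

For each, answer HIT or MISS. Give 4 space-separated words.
vaddr=889: (6,7) not in TLB -> MISS, insert
vaddr=891: (6,7) in TLB -> HIT
vaddr=888: (6,7) in TLB -> HIT
vaddr=882: (6,7) in TLB -> HIT

Answer: MISS HIT HIT HIT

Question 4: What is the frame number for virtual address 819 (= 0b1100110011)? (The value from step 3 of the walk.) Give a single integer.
vaddr = 819: l1_idx=6, l2_idx=3
L1[6] = 0; L2[0][3] = 66

Answer: 66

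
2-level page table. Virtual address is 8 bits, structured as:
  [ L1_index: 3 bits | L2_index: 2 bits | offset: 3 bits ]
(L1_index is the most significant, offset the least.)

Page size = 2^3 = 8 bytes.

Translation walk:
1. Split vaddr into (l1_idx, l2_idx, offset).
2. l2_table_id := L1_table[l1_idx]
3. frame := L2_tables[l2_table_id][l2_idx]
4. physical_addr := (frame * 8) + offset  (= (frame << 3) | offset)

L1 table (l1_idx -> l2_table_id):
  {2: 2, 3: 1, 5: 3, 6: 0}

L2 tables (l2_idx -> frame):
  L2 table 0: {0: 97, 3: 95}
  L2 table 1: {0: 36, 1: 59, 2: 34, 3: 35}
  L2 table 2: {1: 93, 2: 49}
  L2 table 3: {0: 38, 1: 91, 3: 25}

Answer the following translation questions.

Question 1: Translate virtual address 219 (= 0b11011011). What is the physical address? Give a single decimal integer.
vaddr = 219 = 0b11011011
Split: l1_idx=6, l2_idx=3, offset=3
L1[6] = 0
L2[0][3] = 95
paddr = 95 * 8 + 3 = 763

Answer: 763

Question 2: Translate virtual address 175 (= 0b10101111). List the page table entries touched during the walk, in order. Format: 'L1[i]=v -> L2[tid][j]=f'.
vaddr = 175 = 0b10101111
Split: l1_idx=5, l2_idx=1, offset=7

Answer: L1[5]=3 -> L2[3][1]=91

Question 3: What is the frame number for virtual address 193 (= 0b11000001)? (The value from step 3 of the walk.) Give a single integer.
vaddr = 193: l1_idx=6, l2_idx=0
L1[6] = 0; L2[0][0] = 97

Answer: 97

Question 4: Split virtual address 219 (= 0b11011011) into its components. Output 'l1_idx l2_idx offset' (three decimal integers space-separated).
Answer: 6 3 3

Derivation:
vaddr = 219 = 0b11011011
  top 3 bits -> l1_idx = 6
  next 2 bits -> l2_idx = 3
  bottom 3 bits -> offset = 3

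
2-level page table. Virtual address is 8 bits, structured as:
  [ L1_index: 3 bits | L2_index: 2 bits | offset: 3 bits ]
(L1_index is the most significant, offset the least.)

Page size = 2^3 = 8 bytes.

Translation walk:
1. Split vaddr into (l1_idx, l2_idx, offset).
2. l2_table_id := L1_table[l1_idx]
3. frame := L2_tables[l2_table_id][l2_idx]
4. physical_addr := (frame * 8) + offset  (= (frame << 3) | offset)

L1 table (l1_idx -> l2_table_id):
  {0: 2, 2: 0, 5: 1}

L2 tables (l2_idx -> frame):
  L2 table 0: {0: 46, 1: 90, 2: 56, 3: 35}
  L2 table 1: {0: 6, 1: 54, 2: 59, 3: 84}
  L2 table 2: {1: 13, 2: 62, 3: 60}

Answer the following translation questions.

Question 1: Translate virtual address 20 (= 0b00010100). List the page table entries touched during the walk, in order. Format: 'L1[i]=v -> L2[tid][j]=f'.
vaddr = 20 = 0b00010100
Split: l1_idx=0, l2_idx=2, offset=4

Answer: L1[0]=2 -> L2[2][2]=62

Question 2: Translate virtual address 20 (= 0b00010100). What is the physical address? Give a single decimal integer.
Answer: 500

Derivation:
vaddr = 20 = 0b00010100
Split: l1_idx=0, l2_idx=2, offset=4
L1[0] = 2
L2[2][2] = 62
paddr = 62 * 8 + 4 = 500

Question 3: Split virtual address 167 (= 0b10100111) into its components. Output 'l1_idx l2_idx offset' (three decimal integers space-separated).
Answer: 5 0 7

Derivation:
vaddr = 167 = 0b10100111
  top 3 bits -> l1_idx = 5
  next 2 bits -> l2_idx = 0
  bottom 3 bits -> offset = 7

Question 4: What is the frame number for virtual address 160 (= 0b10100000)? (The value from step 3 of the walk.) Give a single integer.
Answer: 6

Derivation:
vaddr = 160: l1_idx=5, l2_idx=0
L1[5] = 1; L2[1][0] = 6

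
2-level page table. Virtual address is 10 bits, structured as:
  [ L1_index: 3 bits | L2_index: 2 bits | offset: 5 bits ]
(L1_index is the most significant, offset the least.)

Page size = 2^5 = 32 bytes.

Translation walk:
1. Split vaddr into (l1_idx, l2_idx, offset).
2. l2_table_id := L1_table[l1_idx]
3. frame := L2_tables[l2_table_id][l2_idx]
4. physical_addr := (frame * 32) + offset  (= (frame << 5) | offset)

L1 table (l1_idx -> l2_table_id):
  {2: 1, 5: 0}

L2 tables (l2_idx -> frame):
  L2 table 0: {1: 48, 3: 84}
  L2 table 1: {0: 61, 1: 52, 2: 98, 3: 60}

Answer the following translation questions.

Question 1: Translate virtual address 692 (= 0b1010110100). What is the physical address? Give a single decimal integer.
Answer: 1556

Derivation:
vaddr = 692 = 0b1010110100
Split: l1_idx=5, l2_idx=1, offset=20
L1[5] = 0
L2[0][1] = 48
paddr = 48 * 32 + 20 = 1556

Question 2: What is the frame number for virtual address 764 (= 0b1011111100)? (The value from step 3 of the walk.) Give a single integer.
vaddr = 764: l1_idx=5, l2_idx=3
L1[5] = 0; L2[0][3] = 84

Answer: 84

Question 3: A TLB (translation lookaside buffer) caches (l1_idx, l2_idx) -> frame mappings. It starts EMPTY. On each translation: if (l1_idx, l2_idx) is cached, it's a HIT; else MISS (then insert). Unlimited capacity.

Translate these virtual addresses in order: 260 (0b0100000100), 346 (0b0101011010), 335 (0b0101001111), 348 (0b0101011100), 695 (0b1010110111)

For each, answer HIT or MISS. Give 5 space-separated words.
vaddr=260: (2,0) not in TLB -> MISS, insert
vaddr=346: (2,2) not in TLB -> MISS, insert
vaddr=335: (2,2) in TLB -> HIT
vaddr=348: (2,2) in TLB -> HIT
vaddr=695: (5,1) not in TLB -> MISS, insert

Answer: MISS MISS HIT HIT MISS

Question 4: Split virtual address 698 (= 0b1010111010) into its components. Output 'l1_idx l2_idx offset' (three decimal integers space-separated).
vaddr = 698 = 0b1010111010
  top 3 bits -> l1_idx = 5
  next 2 bits -> l2_idx = 1
  bottom 5 bits -> offset = 26

Answer: 5 1 26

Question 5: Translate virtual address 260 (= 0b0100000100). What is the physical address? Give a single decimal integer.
Answer: 1956

Derivation:
vaddr = 260 = 0b0100000100
Split: l1_idx=2, l2_idx=0, offset=4
L1[2] = 1
L2[1][0] = 61
paddr = 61 * 32 + 4 = 1956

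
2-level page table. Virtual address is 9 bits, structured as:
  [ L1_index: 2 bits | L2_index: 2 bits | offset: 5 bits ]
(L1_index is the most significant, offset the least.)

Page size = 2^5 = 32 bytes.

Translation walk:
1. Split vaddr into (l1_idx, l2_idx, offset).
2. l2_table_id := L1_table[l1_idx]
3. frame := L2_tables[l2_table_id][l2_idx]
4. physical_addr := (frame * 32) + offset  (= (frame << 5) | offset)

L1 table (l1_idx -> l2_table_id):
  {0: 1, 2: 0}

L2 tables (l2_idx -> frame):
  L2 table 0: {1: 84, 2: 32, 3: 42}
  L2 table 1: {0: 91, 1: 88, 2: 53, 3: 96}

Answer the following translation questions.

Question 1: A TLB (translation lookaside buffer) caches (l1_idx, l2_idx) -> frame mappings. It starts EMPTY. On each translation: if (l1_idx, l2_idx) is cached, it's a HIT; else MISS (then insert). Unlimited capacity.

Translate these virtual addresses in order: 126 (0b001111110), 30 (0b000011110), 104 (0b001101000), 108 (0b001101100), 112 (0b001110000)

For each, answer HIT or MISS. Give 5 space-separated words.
Answer: MISS MISS HIT HIT HIT

Derivation:
vaddr=126: (0,3) not in TLB -> MISS, insert
vaddr=30: (0,0) not in TLB -> MISS, insert
vaddr=104: (0,3) in TLB -> HIT
vaddr=108: (0,3) in TLB -> HIT
vaddr=112: (0,3) in TLB -> HIT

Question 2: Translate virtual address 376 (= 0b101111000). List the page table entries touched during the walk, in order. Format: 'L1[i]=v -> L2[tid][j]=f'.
Answer: L1[2]=0 -> L2[0][3]=42

Derivation:
vaddr = 376 = 0b101111000
Split: l1_idx=2, l2_idx=3, offset=24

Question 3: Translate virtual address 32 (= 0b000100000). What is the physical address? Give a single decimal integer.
vaddr = 32 = 0b000100000
Split: l1_idx=0, l2_idx=1, offset=0
L1[0] = 1
L2[1][1] = 88
paddr = 88 * 32 + 0 = 2816

Answer: 2816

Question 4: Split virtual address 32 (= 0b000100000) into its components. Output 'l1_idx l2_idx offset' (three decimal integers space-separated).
vaddr = 32 = 0b000100000
  top 2 bits -> l1_idx = 0
  next 2 bits -> l2_idx = 1
  bottom 5 bits -> offset = 0

Answer: 0 1 0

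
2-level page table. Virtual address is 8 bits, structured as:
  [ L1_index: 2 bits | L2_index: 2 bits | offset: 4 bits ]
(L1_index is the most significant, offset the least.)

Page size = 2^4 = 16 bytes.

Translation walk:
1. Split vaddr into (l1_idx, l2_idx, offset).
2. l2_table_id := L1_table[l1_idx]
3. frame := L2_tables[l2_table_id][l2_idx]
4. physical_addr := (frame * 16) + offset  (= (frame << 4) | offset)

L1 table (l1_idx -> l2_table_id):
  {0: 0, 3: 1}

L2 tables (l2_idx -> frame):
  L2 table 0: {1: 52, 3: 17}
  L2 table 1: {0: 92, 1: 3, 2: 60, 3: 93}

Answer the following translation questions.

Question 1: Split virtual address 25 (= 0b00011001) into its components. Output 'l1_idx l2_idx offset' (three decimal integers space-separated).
vaddr = 25 = 0b00011001
  top 2 bits -> l1_idx = 0
  next 2 bits -> l2_idx = 1
  bottom 4 bits -> offset = 9

Answer: 0 1 9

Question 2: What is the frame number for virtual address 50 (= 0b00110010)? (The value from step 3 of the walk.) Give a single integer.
vaddr = 50: l1_idx=0, l2_idx=3
L1[0] = 0; L2[0][3] = 17

Answer: 17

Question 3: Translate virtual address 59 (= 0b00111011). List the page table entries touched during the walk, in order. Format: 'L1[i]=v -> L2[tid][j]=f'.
Answer: L1[0]=0 -> L2[0][3]=17

Derivation:
vaddr = 59 = 0b00111011
Split: l1_idx=0, l2_idx=3, offset=11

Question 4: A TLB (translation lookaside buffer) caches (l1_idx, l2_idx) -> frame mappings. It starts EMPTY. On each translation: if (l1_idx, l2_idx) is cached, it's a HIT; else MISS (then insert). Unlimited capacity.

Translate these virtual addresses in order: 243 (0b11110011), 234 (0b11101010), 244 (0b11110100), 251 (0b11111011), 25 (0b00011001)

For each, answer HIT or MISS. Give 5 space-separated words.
vaddr=243: (3,3) not in TLB -> MISS, insert
vaddr=234: (3,2) not in TLB -> MISS, insert
vaddr=244: (3,3) in TLB -> HIT
vaddr=251: (3,3) in TLB -> HIT
vaddr=25: (0,1) not in TLB -> MISS, insert

Answer: MISS MISS HIT HIT MISS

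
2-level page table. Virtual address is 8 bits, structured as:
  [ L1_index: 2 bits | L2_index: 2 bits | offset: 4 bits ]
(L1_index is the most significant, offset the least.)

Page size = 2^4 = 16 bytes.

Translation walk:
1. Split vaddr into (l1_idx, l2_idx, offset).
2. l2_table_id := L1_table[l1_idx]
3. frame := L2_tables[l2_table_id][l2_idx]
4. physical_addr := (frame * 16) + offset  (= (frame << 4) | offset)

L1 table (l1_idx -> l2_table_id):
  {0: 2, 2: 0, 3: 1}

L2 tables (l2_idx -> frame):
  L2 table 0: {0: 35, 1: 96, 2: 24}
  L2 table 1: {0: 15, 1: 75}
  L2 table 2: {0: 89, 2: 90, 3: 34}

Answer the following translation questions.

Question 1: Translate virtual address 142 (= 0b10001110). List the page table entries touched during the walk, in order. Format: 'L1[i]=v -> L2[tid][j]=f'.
Answer: L1[2]=0 -> L2[0][0]=35

Derivation:
vaddr = 142 = 0b10001110
Split: l1_idx=2, l2_idx=0, offset=14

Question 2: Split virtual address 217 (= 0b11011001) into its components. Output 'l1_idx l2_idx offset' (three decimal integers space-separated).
Answer: 3 1 9

Derivation:
vaddr = 217 = 0b11011001
  top 2 bits -> l1_idx = 3
  next 2 bits -> l2_idx = 1
  bottom 4 bits -> offset = 9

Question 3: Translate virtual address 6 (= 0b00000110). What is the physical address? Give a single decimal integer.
Answer: 1430

Derivation:
vaddr = 6 = 0b00000110
Split: l1_idx=0, l2_idx=0, offset=6
L1[0] = 2
L2[2][0] = 89
paddr = 89 * 16 + 6 = 1430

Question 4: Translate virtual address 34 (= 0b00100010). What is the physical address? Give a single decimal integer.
vaddr = 34 = 0b00100010
Split: l1_idx=0, l2_idx=2, offset=2
L1[0] = 2
L2[2][2] = 90
paddr = 90 * 16 + 2 = 1442

Answer: 1442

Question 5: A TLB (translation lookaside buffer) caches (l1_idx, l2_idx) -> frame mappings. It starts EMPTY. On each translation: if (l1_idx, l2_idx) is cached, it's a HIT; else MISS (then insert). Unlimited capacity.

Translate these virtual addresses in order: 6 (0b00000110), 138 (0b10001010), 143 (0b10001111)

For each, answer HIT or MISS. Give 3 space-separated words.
Answer: MISS MISS HIT

Derivation:
vaddr=6: (0,0) not in TLB -> MISS, insert
vaddr=138: (2,0) not in TLB -> MISS, insert
vaddr=143: (2,0) in TLB -> HIT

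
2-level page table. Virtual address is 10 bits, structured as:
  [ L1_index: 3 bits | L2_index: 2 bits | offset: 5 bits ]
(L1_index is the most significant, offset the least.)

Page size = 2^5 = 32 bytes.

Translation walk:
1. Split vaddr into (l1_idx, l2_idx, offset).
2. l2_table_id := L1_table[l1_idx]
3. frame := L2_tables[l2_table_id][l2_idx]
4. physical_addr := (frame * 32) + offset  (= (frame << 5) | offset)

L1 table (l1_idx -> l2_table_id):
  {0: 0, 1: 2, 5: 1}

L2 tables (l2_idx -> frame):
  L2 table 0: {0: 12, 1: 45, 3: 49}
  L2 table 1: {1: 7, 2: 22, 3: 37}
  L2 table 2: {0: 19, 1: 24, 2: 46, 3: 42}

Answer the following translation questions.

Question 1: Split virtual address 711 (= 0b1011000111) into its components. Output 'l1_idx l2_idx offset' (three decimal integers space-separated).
Answer: 5 2 7

Derivation:
vaddr = 711 = 0b1011000111
  top 3 bits -> l1_idx = 5
  next 2 bits -> l2_idx = 2
  bottom 5 bits -> offset = 7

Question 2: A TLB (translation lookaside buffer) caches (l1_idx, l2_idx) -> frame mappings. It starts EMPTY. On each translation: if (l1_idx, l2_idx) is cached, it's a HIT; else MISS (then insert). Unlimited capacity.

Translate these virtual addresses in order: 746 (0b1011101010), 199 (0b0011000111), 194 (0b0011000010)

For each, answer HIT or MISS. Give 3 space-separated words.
Answer: MISS MISS HIT

Derivation:
vaddr=746: (5,3) not in TLB -> MISS, insert
vaddr=199: (1,2) not in TLB -> MISS, insert
vaddr=194: (1,2) in TLB -> HIT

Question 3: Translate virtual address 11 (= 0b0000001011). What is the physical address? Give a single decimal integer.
Answer: 395

Derivation:
vaddr = 11 = 0b0000001011
Split: l1_idx=0, l2_idx=0, offset=11
L1[0] = 0
L2[0][0] = 12
paddr = 12 * 32 + 11 = 395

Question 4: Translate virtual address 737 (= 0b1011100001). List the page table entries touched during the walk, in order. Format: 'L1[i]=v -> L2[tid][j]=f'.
vaddr = 737 = 0b1011100001
Split: l1_idx=5, l2_idx=3, offset=1

Answer: L1[5]=1 -> L2[1][3]=37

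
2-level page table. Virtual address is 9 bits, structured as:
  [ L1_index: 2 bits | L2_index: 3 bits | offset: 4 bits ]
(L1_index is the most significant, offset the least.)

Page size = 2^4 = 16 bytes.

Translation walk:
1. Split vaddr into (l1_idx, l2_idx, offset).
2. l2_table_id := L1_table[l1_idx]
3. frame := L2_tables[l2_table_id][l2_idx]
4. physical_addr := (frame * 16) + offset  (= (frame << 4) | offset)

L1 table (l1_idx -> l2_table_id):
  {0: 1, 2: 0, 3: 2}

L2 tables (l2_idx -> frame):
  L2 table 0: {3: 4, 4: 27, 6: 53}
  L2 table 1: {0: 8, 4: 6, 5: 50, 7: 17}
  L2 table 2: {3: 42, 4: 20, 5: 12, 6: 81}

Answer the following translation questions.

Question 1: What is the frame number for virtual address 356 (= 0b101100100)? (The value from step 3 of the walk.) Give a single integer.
Answer: 53

Derivation:
vaddr = 356: l1_idx=2, l2_idx=6
L1[2] = 0; L2[0][6] = 53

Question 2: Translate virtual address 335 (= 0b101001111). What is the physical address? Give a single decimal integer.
vaddr = 335 = 0b101001111
Split: l1_idx=2, l2_idx=4, offset=15
L1[2] = 0
L2[0][4] = 27
paddr = 27 * 16 + 15 = 447

Answer: 447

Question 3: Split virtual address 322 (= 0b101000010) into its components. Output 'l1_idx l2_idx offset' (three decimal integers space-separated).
vaddr = 322 = 0b101000010
  top 2 bits -> l1_idx = 2
  next 3 bits -> l2_idx = 4
  bottom 4 bits -> offset = 2

Answer: 2 4 2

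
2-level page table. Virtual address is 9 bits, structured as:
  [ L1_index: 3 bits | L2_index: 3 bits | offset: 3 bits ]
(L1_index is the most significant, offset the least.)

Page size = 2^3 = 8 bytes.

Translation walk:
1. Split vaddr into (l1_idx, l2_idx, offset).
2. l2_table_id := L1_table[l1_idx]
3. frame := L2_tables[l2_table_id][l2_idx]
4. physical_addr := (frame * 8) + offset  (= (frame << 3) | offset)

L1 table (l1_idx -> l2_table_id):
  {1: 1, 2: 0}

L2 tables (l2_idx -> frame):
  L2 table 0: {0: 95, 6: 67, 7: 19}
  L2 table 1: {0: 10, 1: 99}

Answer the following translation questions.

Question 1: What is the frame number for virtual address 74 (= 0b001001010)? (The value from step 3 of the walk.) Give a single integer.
Answer: 99

Derivation:
vaddr = 74: l1_idx=1, l2_idx=1
L1[1] = 1; L2[1][1] = 99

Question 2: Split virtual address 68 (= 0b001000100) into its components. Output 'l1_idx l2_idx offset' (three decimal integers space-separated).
Answer: 1 0 4

Derivation:
vaddr = 68 = 0b001000100
  top 3 bits -> l1_idx = 1
  next 3 bits -> l2_idx = 0
  bottom 3 bits -> offset = 4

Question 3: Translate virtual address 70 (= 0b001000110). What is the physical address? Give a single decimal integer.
Answer: 86

Derivation:
vaddr = 70 = 0b001000110
Split: l1_idx=1, l2_idx=0, offset=6
L1[1] = 1
L2[1][0] = 10
paddr = 10 * 8 + 6 = 86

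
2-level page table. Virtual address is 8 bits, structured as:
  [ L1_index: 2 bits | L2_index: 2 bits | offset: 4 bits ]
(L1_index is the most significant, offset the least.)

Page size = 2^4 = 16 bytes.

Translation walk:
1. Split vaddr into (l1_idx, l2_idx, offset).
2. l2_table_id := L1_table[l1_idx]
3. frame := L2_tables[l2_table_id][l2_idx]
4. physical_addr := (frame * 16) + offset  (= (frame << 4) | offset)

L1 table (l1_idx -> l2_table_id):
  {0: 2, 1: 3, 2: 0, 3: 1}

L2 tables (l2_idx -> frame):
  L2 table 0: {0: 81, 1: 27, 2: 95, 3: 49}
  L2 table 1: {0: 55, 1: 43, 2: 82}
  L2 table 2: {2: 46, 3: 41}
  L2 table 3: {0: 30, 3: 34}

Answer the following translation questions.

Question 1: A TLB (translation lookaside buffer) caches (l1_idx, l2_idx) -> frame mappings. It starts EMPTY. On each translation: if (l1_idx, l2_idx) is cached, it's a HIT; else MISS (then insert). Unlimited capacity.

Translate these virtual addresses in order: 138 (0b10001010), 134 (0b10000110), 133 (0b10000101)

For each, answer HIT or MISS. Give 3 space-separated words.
vaddr=138: (2,0) not in TLB -> MISS, insert
vaddr=134: (2,0) in TLB -> HIT
vaddr=133: (2,0) in TLB -> HIT

Answer: MISS HIT HIT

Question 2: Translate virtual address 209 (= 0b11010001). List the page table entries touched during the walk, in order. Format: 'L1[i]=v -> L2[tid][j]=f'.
vaddr = 209 = 0b11010001
Split: l1_idx=3, l2_idx=1, offset=1

Answer: L1[3]=1 -> L2[1][1]=43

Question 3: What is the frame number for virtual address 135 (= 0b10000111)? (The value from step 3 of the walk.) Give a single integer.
vaddr = 135: l1_idx=2, l2_idx=0
L1[2] = 0; L2[0][0] = 81

Answer: 81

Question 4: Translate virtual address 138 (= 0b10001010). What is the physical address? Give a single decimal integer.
Answer: 1306

Derivation:
vaddr = 138 = 0b10001010
Split: l1_idx=2, l2_idx=0, offset=10
L1[2] = 0
L2[0][0] = 81
paddr = 81 * 16 + 10 = 1306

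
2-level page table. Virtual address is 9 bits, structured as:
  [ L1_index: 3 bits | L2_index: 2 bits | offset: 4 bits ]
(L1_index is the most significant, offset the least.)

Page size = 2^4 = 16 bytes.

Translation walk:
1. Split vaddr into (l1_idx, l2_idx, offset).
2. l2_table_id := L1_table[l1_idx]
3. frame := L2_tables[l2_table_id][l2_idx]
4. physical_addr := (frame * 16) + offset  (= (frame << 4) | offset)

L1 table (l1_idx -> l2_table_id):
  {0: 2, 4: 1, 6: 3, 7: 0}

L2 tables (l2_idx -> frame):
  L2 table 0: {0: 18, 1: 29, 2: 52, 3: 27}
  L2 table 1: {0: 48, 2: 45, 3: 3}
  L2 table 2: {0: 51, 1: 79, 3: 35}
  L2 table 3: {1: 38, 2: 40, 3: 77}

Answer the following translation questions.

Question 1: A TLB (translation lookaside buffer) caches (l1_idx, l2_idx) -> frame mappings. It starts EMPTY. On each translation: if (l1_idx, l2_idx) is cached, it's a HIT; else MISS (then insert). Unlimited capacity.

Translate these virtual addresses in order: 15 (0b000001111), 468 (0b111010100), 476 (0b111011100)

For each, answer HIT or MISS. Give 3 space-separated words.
vaddr=15: (0,0) not in TLB -> MISS, insert
vaddr=468: (7,1) not in TLB -> MISS, insert
vaddr=476: (7,1) in TLB -> HIT

Answer: MISS MISS HIT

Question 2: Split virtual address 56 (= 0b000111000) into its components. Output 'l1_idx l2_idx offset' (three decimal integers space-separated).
Answer: 0 3 8

Derivation:
vaddr = 56 = 0b000111000
  top 3 bits -> l1_idx = 0
  next 2 bits -> l2_idx = 3
  bottom 4 bits -> offset = 8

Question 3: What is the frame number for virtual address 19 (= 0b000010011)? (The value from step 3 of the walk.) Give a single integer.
Answer: 79

Derivation:
vaddr = 19: l1_idx=0, l2_idx=1
L1[0] = 2; L2[2][1] = 79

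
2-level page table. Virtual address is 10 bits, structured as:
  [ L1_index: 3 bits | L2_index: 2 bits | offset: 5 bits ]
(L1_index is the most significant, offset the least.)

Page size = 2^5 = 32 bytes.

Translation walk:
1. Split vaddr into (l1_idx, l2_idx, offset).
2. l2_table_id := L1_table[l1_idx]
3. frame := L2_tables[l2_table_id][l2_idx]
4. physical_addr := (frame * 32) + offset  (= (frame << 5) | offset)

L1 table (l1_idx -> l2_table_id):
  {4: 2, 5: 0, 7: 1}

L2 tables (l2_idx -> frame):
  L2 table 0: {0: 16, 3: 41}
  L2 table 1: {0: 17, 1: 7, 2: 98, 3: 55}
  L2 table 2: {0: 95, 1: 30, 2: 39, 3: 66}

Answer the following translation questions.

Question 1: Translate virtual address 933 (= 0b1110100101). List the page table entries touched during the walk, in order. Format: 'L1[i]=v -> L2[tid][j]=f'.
Answer: L1[7]=1 -> L2[1][1]=7

Derivation:
vaddr = 933 = 0b1110100101
Split: l1_idx=7, l2_idx=1, offset=5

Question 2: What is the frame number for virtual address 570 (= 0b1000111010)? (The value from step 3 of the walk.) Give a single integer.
vaddr = 570: l1_idx=4, l2_idx=1
L1[4] = 2; L2[2][1] = 30

Answer: 30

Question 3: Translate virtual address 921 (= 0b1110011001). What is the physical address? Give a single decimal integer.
Answer: 569

Derivation:
vaddr = 921 = 0b1110011001
Split: l1_idx=7, l2_idx=0, offset=25
L1[7] = 1
L2[1][0] = 17
paddr = 17 * 32 + 25 = 569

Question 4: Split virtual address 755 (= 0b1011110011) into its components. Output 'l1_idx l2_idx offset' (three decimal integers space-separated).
vaddr = 755 = 0b1011110011
  top 3 bits -> l1_idx = 5
  next 2 bits -> l2_idx = 3
  bottom 5 bits -> offset = 19

Answer: 5 3 19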